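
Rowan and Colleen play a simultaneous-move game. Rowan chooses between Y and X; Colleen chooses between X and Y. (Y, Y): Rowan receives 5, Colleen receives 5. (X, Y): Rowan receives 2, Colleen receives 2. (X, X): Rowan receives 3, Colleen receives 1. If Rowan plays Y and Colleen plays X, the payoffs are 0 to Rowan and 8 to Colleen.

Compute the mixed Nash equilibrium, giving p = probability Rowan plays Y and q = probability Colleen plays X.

Set Colleen's expected payoff from X equal to that from Y:
  Colleen's expected payoff from X: p·8 + (1−p)·1 = 7p + 1
  Colleen's expected payoff from Y: p·5 + (1−p)·2 = 3p + 2
  7p + 1 = 3p + 2  ⇒  4p = 1  ⇒  p = 1/4.
For Rowan to be willing to mix, Rowan must be indifferent between Y and X, which pins down Colleen's mix.
  Rowan's expected payoff from Y: q·0 + (1−q)·5 = -5q + 5
  Rowan's expected payoff from X: q·3 + (1−q)·2 = q + 2
  -5q + 5 = q + 2  ⇒  -6q = -3  ⇒  q = 1/2.

p = 1/4, q = 1/2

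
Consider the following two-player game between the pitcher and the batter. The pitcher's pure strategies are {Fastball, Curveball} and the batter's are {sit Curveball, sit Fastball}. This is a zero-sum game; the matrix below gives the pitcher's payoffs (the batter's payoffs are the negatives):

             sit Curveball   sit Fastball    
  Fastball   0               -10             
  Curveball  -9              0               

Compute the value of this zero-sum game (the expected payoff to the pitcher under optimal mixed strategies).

v = -90/19

For the pitcher to be willing to mix, the pitcher must be indifferent between Fastball and Curveball, which pins down the batter's mix.
  the pitcher's payoff from Fastball: q·0 + (1−q)·(-10) = 10q - 10
  the pitcher's payoff from Curveball: q·(-9) + (1−q)·0 = -9q
  10q - 10 = -9q  ⇒  19q = 10  ⇒  q = 10/19.
The value is the pitcher's expected payoff against this mix (using Fastball): (10/19)·0 + (9/19)·(-10) = -90/19.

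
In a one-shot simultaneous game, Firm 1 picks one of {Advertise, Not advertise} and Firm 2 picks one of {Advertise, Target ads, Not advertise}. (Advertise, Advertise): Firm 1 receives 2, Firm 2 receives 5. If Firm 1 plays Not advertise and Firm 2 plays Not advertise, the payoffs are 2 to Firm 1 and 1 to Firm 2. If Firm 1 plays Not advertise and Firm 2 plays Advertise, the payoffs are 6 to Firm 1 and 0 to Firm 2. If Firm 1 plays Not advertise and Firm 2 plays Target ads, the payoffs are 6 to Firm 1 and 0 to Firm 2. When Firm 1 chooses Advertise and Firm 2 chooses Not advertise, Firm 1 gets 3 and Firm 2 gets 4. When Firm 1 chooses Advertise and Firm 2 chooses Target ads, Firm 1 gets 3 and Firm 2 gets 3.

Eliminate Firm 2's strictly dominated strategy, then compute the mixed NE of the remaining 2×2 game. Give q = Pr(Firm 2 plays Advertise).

q = 1/5

Firm 2's strategy Target ads is strictly dominated by Not advertise: 4 > 3 and 1 > 0. Eliminate Target ads.
In a mixed equilibrium Firm 1 is indifferent between Advertise and Not advertise; this condition fixes q.
  Firm 1's expected payoff from Advertise: q·2 + (1−q)·3 = -q + 3
  Firm 1's expected payoff from Not advertise: q·6 + (1−q)·2 = 4q + 2
  -q + 3 = 4q + 2  ⇒  -5q = -1  ⇒  q = 1/5.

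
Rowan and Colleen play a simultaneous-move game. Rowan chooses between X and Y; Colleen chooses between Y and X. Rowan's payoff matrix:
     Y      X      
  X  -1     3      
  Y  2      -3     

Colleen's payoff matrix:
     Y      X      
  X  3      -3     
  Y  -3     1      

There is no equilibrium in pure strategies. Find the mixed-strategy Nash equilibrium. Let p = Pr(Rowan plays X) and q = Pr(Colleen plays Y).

In a mixed equilibrium Colleen is indifferent between Y and X; this condition fixes p.
  Colleen's payoff to Y: p·3 + (1−p)·(-3) = 6p - 3
  Colleen's payoff to X: p·(-3) + (1−p)·1 = -4p + 1
  6p - 3 = -4p + 1  ⇒  10p = 4  ⇒  p = 2/5.
Rowan's indifference between X and Y determines Colleen's mixing probability q:
  Rowan's payoff from X: q·(-1) + (1−q)·3 = -4q + 3
  Rowan's payoff from Y: q·2 + (1−q)·(-3) = 5q - 3
  -4q + 3 = 5q - 3  ⇒  -9q = -6  ⇒  q = 2/3.

p = 2/5, q = 2/3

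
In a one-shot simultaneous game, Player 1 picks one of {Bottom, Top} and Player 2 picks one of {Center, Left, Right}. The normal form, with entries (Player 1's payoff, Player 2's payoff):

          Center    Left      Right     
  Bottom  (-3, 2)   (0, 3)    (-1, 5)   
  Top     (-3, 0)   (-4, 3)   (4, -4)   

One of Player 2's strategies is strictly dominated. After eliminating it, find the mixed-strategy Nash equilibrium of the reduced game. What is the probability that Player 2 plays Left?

Player 2's strategy Center is strictly dominated by Left: 3 > 2 and 3 > 0. Eliminate Center.
Player 1's indifference between Bottom and Top determines Player 2's mixing probability q:
  Player 1's payoff to Bottom: q·0 + (1−q)·(-1) = q - 1
  Player 1's payoff to Top: q·(-4) + (1−q)·4 = -8q + 4
  q - 1 = -8q + 4  ⇒  9q = 5  ⇒  q = 5/9.

q = 5/9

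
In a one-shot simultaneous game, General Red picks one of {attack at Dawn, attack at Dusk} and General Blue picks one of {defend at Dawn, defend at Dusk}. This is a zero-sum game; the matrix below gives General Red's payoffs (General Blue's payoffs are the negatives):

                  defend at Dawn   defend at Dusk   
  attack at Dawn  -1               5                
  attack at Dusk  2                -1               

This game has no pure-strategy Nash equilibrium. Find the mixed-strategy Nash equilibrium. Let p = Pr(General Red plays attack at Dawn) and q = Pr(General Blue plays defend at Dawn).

For General Blue to be willing to mix, General Blue must be indifferent between defend at Dawn and defend at Dusk, which pins down General Red's mix.
  General Blue's expected payoff from defend at Dawn: p·1 + (1−p)·(-2) = 3p - 2
  General Blue's expected payoff from defend at Dusk: p·(-5) + (1−p)·1 = -6p + 1
  3p - 2 = -6p + 1  ⇒  9p = 3  ⇒  p = 1/3.
In a mixed equilibrium General Red is indifferent between attack at Dawn and attack at Dusk; this condition fixes q.
  General Red's expected payoff from attack at Dawn: q·(-1) + (1−q)·5 = -6q + 5
  General Red's expected payoff from attack at Dusk: q·2 + (1−q)·(-1) = 3q - 1
  -6q + 5 = 3q - 1  ⇒  -9q = -6  ⇒  q = 2/3.

p = 1/3, q = 2/3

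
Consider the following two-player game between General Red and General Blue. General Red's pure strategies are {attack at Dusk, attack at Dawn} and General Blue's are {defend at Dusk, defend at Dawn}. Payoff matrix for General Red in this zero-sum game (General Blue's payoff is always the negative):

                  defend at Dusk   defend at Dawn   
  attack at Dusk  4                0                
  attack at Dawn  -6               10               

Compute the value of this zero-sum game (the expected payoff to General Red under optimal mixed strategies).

v = 2

General Red's indifference between attack at Dusk and attack at Dawn determines General Blue's mixing probability q:
  General Red's expected payoff from attack at Dusk: q·4 + (1−q)·0 = 4q
  General Red's expected payoff from attack at Dawn: q·(-6) + (1−q)·10 = -16q + 10
  4q = -16q + 10  ⇒  20q = 10  ⇒  q = 1/2.
The value is General Red's expected payoff against this mix (using attack at Dusk): (1/2)·4 + (1/2)·0 = 2.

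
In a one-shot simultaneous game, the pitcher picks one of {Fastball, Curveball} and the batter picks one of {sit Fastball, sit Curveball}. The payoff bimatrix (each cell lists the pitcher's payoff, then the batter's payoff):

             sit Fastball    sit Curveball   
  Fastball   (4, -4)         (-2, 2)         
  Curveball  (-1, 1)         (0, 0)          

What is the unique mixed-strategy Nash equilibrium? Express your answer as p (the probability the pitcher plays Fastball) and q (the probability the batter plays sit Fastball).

p = 1/7, q = 2/7

The batter's indifference between sit Fastball and sit Curveball determines the pitcher's mixing probability p:
  the batter's payoff from sit Fastball: p·(-4) + (1−p)·1 = -5p + 1
  the batter's payoff from sit Curveball: p·2 + (1−p)·0 = 2p
  -5p + 1 = 2p  ⇒  -7p = -1  ⇒  p = 1/7.
Set the pitcher's expected payoff from Fastball equal to that from Curveball:
  the pitcher's payoff to Fastball: q·4 + (1−q)·(-2) = 6q - 2
  the pitcher's payoff to Curveball: q·(-1) + (1−q)·0 = -q
  6q - 2 = -q  ⇒  7q = 2  ⇒  q = 2/7.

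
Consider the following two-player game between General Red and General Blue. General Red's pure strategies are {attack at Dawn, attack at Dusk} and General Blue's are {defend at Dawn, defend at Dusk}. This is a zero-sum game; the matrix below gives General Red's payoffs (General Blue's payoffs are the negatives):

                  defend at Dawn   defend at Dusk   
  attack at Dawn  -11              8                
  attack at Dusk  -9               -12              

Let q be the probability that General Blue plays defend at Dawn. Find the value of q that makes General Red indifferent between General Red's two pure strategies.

q = 10/11

Set General Red's expected payoff from attack at Dawn equal to that from attack at Dusk:
  General Red's expected payoff from attack at Dawn: q·(-11) + (1−q)·8 = -19q + 8
  General Red's expected payoff from attack at Dusk: q·(-9) + (1−q)·(-12) = 3q - 12
  -19q + 8 = 3q - 12  ⇒  -22q = -20  ⇒  q = 10/11.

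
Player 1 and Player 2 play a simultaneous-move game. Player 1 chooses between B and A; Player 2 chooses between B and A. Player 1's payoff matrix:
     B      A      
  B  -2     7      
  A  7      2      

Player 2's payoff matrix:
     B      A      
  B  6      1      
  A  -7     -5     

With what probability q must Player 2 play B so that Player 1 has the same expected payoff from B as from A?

q = 5/14

Player 2's mix must leave Player 1 indifferent between B and A.
  Player 1's expected payoff from B: q·(-2) + (1−q)·7 = -9q + 7
  Player 1's expected payoff from A: q·7 + (1−q)·2 = 5q + 2
  -9q + 7 = 5q + 2  ⇒  -14q = -5  ⇒  q = 5/14.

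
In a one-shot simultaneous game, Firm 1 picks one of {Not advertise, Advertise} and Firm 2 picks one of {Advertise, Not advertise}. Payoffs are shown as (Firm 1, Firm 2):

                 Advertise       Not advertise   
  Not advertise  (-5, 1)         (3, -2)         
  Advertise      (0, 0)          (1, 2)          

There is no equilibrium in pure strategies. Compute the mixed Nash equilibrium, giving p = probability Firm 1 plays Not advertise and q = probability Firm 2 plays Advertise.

For Firm 2 to be willing to mix, Firm 2 must be indifferent between Advertise and Not advertise, which pins down Firm 1's mix.
  Firm 2's payoff to Advertise: p·1 + (1−p)·0 = p
  Firm 2's payoff to Not advertise: p·(-2) + (1−p)·2 = -4p + 2
  p = -4p + 2  ⇒  5p = 2  ⇒  p = 2/5.
Firm 2's mix must leave Firm 1 indifferent between Not advertise and Advertise.
  Firm 1's expected payoff from Not advertise: q·(-5) + (1−q)·3 = -8q + 3
  Firm 1's expected payoff from Advertise: q·0 + (1−q)·1 = -q + 1
  -8q + 3 = -q + 1  ⇒  -7q = -2  ⇒  q = 2/7.

p = 2/5, q = 2/7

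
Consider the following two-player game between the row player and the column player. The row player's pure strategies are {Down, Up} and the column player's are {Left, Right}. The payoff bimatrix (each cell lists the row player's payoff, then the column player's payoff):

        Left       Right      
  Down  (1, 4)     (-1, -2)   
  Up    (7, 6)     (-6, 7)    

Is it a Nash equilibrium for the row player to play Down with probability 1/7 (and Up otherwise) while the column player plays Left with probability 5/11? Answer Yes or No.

Yes

Check the column player's indifference given the row player's mix p = 1/7:
  payoff from Left = 40/7; payoff from Right = 40/7 — equal.
Check the row player's indifference given the column player's mix q = 5/11:
  payoff from Down = -1/11; payoff from Up = -1/11 — equal.
Both players are indifferent, so neither can profitably deviate.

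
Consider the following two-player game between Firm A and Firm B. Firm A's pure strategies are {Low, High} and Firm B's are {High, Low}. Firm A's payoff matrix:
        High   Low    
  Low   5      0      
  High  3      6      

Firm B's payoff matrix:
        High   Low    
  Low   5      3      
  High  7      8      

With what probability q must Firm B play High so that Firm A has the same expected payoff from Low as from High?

For Firm A to be willing to mix, Firm A must be indifferent between Low and High, which pins down Firm B's mix.
  Firm A's expected payoff from Low: q·5 + (1−q)·0 = 5q
  Firm A's expected payoff from High: q·3 + (1−q)·6 = -3q + 6
  5q = -3q + 6  ⇒  8q = 6  ⇒  q = 3/4.

q = 3/4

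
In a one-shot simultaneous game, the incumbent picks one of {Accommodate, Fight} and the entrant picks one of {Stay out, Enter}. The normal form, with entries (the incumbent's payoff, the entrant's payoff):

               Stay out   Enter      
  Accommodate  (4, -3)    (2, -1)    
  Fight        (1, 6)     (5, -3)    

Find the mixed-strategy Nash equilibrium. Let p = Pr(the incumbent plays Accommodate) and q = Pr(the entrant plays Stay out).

In a mixed equilibrium the entrant is indifferent between Stay out and Enter; this condition fixes p.
  the entrant's payoff to Stay out: p·(-3) + (1−p)·6 = -9p + 6
  the entrant's payoff to Enter: p·(-1) + (1−p)·(-3) = 2p - 3
  -9p + 6 = 2p - 3  ⇒  -11p = -9  ⇒  p = 9/11.
For the incumbent to be willing to mix, the incumbent must be indifferent between Accommodate and Fight, which pins down the entrant's mix.
  the incumbent's payoff to Accommodate: q·4 + (1−q)·2 = 2q + 2
  the incumbent's payoff to Fight: q·1 + (1−q)·5 = -4q + 5
  2q + 2 = -4q + 5  ⇒  6q = 3  ⇒  q = 1/2.

p = 9/11, q = 1/2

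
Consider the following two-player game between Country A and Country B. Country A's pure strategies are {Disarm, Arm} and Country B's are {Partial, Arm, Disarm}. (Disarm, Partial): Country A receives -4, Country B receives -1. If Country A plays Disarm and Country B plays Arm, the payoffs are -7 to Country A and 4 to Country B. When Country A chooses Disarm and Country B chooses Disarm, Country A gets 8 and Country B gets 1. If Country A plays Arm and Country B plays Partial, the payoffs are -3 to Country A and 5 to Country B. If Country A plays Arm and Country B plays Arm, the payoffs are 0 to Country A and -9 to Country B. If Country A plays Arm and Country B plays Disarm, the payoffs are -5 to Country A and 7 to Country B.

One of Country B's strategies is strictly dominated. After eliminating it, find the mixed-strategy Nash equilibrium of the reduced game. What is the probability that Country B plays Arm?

q = 13/20

Country B's strategy Partial is strictly dominated by Disarm: 1 > -1 and 7 > 5. Eliminate Partial.
Country B's mix must leave Country A indifferent between Disarm and Arm.
  Country A's payoff from Disarm: q·(-7) + (1−q)·8 = -15q + 8
  Country A's payoff from Arm: q·0 + (1−q)·(-5) = 5q - 5
  -15q + 8 = 5q - 5  ⇒  -20q = -13  ⇒  q = 13/20.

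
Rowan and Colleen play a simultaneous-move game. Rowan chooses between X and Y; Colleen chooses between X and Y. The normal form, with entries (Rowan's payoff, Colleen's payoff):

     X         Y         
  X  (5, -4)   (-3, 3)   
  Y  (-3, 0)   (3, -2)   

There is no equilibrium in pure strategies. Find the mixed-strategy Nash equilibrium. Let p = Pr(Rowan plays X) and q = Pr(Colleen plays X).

In a mixed equilibrium Colleen is indifferent between X and Y; this condition fixes p.
  Colleen's payoff to X: p·(-4) + (1−p)·0 = -4p
  Colleen's payoff to Y: p·3 + (1−p)·(-2) = 5p - 2
  -4p = 5p - 2  ⇒  -9p = -2  ⇒  p = 2/9.
In a mixed equilibrium Rowan is indifferent between X and Y; this condition fixes q.
  Rowan's payoff from X: q·5 + (1−q)·(-3) = 8q - 3
  Rowan's payoff from Y: q·(-3) + (1−q)·3 = -6q + 3
  8q - 3 = -6q + 3  ⇒  14q = 6  ⇒  q = 3/7.

p = 2/9, q = 3/7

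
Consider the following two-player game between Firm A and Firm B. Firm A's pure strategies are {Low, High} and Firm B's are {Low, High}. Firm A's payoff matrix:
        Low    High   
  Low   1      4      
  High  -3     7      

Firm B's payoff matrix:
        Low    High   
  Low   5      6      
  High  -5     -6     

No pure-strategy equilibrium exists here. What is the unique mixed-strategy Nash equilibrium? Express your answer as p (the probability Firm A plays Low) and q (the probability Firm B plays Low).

In a mixed equilibrium Firm B is indifferent between Low and High; this condition fixes p.
  Firm B's expected payoff from Low: p·5 + (1−p)·(-5) = 10p - 5
  Firm B's expected payoff from High: p·6 + (1−p)·(-6) = 12p - 6
  10p - 5 = 12p - 6  ⇒  -2p = -1  ⇒  p = 1/2.
Firm B's mix must leave Firm A indifferent between Low and High.
  Firm A's expected payoff from Low: q·1 + (1−q)·4 = -3q + 4
  Firm A's expected payoff from High: q·(-3) + (1−q)·7 = -10q + 7
  -3q + 4 = -10q + 7  ⇒  7q = 3  ⇒  q = 3/7.

p = 1/2, q = 3/7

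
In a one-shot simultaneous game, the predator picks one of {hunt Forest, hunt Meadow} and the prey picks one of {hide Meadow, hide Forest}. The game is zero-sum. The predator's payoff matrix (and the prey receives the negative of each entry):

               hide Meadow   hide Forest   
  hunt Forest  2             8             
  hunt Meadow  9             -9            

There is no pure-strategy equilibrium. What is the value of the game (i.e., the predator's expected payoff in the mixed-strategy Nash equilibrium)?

v = 15/4

For the predator to be willing to mix, the predator must be indifferent between hunt Forest and hunt Meadow, which pins down the prey's mix.
  the predator's expected payoff from hunt Forest: q·2 + (1−q)·8 = -6q + 8
  the predator's expected payoff from hunt Meadow: q·9 + (1−q)·(-9) = 18q - 9
  -6q + 8 = 18q - 9  ⇒  -24q = -17  ⇒  q = 17/24.
The value is the predator's expected payoff against this mix (using hunt Forest): (17/24)·2 + (7/24)·8 = 15/4.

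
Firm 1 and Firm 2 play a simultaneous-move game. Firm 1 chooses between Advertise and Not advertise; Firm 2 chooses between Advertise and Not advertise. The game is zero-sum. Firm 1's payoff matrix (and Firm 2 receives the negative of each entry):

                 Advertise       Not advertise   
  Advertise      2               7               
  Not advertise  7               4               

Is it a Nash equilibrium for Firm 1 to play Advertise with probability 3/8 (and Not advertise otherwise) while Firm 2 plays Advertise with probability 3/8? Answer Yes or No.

Yes

Check Firm 2's indifference given Firm 1's mix p = 3/8:
  payoff from Advertise = -41/8; payoff from Not advertise = -41/8 — equal.
Check Firm 1's indifference given Firm 2's mix q = 3/8:
  payoff from Advertise = 41/8; payoff from Not advertise = 41/8 — equal.
Both players are indifferent, so neither can profitably deviate.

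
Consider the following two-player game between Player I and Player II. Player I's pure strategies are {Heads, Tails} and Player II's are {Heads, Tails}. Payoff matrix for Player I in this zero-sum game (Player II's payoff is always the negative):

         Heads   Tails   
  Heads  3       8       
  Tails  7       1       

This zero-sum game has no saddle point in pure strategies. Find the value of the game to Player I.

Player II's mix must leave Player I indifferent between Heads and Tails.
  Player I's expected payoff from Heads: q·3 + (1−q)·8 = -5q + 8
  Player I's expected payoff from Tails: q·7 + (1−q)·1 = 6q + 1
  -5q + 8 = 6q + 1  ⇒  -11q = -7  ⇒  q = 7/11.
The value is Player I's expected payoff against this mix (using Heads): (7/11)·3 + (4/11)·8 = 53/11.

v = 53/11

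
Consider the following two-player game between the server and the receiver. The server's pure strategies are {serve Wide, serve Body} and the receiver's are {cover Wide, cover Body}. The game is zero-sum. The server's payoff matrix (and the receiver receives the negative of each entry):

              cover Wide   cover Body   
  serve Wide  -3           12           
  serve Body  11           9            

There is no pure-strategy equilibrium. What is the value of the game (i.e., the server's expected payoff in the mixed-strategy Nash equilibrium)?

v = 159/17

In a mixed equilibrium the server is indifferent between serve Wide and serve Body; this condition fixes q.
  the server's payoff to serve Wide: q·(-3) + (1−q)·12 = -15q + 12
  the server's payoff to serve Body: q·11 + (1−q)·9 = 2q + 9
  -15q + 12 = 2q + 9  ⇒  -17q = -3  ⇒  q = 3/17.
The value is the server's expected payoff against this mix (using serve Wide): (3/17)·(-3) + (14/17)·12 = 159/17.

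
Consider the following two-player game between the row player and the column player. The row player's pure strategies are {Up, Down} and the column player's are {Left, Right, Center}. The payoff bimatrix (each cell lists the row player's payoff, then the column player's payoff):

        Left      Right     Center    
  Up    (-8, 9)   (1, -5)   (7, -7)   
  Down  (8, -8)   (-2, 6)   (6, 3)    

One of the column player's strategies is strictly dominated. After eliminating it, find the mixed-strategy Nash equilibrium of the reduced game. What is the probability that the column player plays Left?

q = 3/19

The column player's strategy Center is strictly dominated by Right: -5 > -7 and 6 > 3. Eliminate Center.
For the row player to be willing to mix, the row player must be indifferent between Up and Down, which pins down the column player's mix.
  the row player's payoff from Up: q·(-8) + (1−q)·1 = -9q + 1
  the row player's payoff from Down: q·8 + (1−q)·(-2) = 10q - 2
  -9q + 1 = 10q - 2  ⇒  -19q = -3  ⇒  q = 3/19.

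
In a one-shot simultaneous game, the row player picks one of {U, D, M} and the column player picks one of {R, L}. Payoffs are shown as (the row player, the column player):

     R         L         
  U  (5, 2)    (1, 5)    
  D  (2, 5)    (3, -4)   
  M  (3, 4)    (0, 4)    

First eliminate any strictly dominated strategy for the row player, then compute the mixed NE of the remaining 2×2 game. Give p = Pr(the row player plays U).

The row player's strategy M is strictly dominated by U: 5 > 3 and 1 > 0. Eliminate M.
The row player's mix must leave the column player indifferent between R and L.
  the column player's payoff from R: p·2 + (1−p)·5 = -3p + 5
  the column player's payoff from L: p·5 + (1−p)·(-4) = 9p - 4
  -3p + 5 = 9p - 4  ⇒  -12p = -9  ⇒  p = 3/4.

p = 3/4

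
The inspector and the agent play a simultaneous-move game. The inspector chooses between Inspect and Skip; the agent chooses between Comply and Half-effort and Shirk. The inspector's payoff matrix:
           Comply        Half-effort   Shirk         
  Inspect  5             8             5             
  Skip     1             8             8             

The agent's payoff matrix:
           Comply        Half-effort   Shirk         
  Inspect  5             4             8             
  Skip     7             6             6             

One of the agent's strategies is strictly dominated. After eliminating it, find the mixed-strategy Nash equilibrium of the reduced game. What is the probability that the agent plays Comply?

q = 3/7

The agent's strategy Half-effort is strictly dominated by Comply: 5 > 4 and 7 > 6. Eliminate Half-effort.
The agent's mix must leave the inspector indifferent between Inspect and Skip.
  the inspector's expected payoff from Inspect: q·5 + (1−q)·5 = 5
  the inspector's expected payoff from Skip: q·1 + (1−q)·8 = -7q + 8
  5 = -7q + 8  ⇒  7q = 3  ⇒  q = 3/7.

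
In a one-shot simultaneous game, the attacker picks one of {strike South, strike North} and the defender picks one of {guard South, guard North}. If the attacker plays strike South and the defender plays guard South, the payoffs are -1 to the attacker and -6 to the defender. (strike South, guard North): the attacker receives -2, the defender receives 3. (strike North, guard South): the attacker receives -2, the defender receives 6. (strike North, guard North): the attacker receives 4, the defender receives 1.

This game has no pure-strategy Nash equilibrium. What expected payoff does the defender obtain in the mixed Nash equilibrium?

12/7

The defender's indifference between guard South and guard North determines the attacker's mixing probability p:
  the defender's expected payoff from guard South: p·(-6) + (1−p)·6 = -12p + 6
  the defender's expected payoff from guard North: p·3 + (1−p)·1 = 2p + 1
  -12p + 6 = 2p + 1  ⇒  -14p = -5  ⇒  p = 5/14.
At equilibrium the defender is indifferent across columns, so the defender's payoff equals the payoff from guard South: (5/14)·(-6) + (9/14)·6 = 12/7.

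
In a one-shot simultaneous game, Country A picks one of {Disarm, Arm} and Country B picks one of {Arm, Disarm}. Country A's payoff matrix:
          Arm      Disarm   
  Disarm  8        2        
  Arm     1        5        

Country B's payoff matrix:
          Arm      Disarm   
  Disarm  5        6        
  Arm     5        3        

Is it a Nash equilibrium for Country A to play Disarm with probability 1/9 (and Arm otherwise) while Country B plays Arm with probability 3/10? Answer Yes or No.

Given Country A's mix p = 1/9, Country B's payoff from Arm is 5 but from Disarm is 10/3. Country B strictly prefers Arm, so Country B would not mix.
So the proposed profile is not a Nash equilibrium.

No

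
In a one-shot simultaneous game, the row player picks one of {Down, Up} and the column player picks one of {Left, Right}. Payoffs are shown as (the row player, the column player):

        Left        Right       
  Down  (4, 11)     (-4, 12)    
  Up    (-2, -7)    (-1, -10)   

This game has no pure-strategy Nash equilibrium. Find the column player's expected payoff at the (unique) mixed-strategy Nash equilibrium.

13/2

For the column player to be willing to mix, the column player must be indifferent between Left and Right, which pins down the row player's mix.
  the column player's payoff from Left: p·11 + (1−p)·(-7) = 18p - 7
  the column player's payoff from Right: p·12 + (1−p)·(-10) = 22p - 10
  18p - 7 = 22p - 10  ⇒  -4p = -3  ⇒  p = 3/4.
At equilibrium the column player is indifferent across columns, so the column player's payoff equals the payoff from Left: (3/4)·11 + (1/4)·(-7) = 13/2.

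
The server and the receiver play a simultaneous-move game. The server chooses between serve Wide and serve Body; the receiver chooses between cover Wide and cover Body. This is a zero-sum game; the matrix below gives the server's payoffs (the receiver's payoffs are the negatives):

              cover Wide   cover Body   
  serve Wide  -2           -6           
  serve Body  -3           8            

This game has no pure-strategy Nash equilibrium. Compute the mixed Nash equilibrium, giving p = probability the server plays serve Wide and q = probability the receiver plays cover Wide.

p = 11/15, q = 14/15

Set the receiver's expected payoff from cover Wide equal to that from cover Body:
  the receiver's payoff to cover Wide: p·2 + (1−p)·3 = -p + 3
  the receiver's payoff to cover Body: p·6 + (1−p)·(-8) = 14p - 8
  -p + 3 = 14p - 8  ⇒  -15p = -11  ⇒  p = 11/15.
In a mixed equilibrium the server is indifferent between serve Wide and serve Body; this condition fixes q.
  the server's expected payoff from serve Wide: q·(-2) + (1−q)·(-6) = 4q - 6
  the server's expected payoff from serve Body: q·(-3) + (1−q)·8 = -11q + 8
  4q - 6 = -11q + 8  ⇒  15q = 14  ⇒  q = 14/15.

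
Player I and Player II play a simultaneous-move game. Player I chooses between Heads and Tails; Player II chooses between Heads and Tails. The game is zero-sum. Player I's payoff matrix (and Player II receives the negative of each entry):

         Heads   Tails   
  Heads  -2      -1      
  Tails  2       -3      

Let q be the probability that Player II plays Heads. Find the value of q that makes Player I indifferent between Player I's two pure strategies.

Set Player I's expected payoff from Heads equal to that from Tails:
  Player I's payoff from Heads: q·(-2) + (1−q)·(-1) = -q - 1
  Player I's payoff from Tails: q·2 + (1−q)·(-3) = 5q - 3
  -q - 1 = 5q - 3  ⇒  -6q = -2  ⇒  q = 1/3.

q = 1/3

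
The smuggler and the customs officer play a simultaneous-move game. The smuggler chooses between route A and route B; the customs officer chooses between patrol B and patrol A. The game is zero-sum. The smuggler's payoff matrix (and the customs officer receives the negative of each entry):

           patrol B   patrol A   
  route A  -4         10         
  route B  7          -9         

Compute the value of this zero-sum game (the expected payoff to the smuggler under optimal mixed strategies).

The smuggler's indifference between route A and route B determines the customs officer's mixing probability q:
  the smuggler's payoff to route A: q·(-4) + (1−q)·10 = -14q + 10
  the smuggler's payoff to route B: q·7 + (1−q)·(-9) = 16q - 9
  -14q + 10 = 16q - 9  ⇒  -30q = -19  ⇒  q = 19/30.
The value is the smuggler's expected payoff against this mix (using route A): (19/30)·(-4) + (11/30)·10 = 17/15.

v = 17/15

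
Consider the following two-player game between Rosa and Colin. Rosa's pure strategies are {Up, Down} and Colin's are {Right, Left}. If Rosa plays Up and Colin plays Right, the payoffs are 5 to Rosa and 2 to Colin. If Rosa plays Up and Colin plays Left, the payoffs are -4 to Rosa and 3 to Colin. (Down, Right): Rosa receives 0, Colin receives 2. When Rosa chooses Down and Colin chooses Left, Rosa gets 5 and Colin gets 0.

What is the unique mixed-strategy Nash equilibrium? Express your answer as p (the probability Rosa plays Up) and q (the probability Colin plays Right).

Rosa's mix must leave Colin indifferent between Right and Left.
  Colin's expected payoff from Right: p·2 + (1−p)·2 = 2
  Colin's expected payoff from Left: p·3 + (1−p)·0 = 3p
  2 = 3p  ⇒  -3p = -2  ⇒  p = 2/3.
Rosa's indifference between Up and Down determines Colin's mixing probability q:
  Rosa's payoff from Up: q·5 + (1−q)·(-4) = 9q - 4
  Rosa's payoff from Down: q·0 + (1−q)·5 = -5q + 5
  9q - 4 = -5q + 5  ⇒  14q = 9  ⇒  q = 9/14.

p = 2/3, q = 9/14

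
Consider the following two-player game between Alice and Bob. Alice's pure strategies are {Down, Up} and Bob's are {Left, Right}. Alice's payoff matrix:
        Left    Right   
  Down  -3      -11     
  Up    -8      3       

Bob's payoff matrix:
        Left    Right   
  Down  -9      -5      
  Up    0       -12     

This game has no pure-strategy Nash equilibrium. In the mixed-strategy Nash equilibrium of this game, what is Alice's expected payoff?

Bob's mix must leave Alice indifferent between Down and Up.
  Alice's payoff from Down: q·(-3) + (1−q)·(-11) = 8q - 11
  Alice's payoff from Up: q·(-8) + (1−q)·3 = -11q + 3
  8q - 11 = -11q + 3  ⇒  19q = 14  ⇒  q = 14/19.
At equilibrium Alice is indifferent across rows, so Alice's payoff equals the payoff from Down: (14/19)·(-3) + (5/19)·(-11) = -97/19.

-97/19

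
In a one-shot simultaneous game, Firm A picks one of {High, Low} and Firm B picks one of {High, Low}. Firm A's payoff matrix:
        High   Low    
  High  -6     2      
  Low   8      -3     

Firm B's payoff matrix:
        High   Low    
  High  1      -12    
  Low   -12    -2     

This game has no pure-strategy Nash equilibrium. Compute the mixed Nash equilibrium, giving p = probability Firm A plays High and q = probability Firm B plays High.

In a mixed equilibrium Firm B is indifferent between High and Low; this condition fixes p.
  Firm B's payoff from High: p·1 + (1−p)·(-12) = 13p - 12
  Firm B's payoff from Low: p·(-12) + (1−p)·(-2) = -10p - 2
  13p - 12 = -10p - 2  ⇒  23p = 10  ⇒  p = 10/23.
For Firm A to be willing to mix, Firm A must be indifferent between High and Low, which pins down Firm B's mix.
  Firm A's payoff from High: q·(-6) + (1−q)·2 = -8q + 2
  Firm A's payoff from Low: q·8 + (1−q)·(-3) = 11q - 3
  -8q + 2 = 11q - 3  ⇒  -19q = -5  ⇒  q = 5/19.

p = 10/23, q = 5/19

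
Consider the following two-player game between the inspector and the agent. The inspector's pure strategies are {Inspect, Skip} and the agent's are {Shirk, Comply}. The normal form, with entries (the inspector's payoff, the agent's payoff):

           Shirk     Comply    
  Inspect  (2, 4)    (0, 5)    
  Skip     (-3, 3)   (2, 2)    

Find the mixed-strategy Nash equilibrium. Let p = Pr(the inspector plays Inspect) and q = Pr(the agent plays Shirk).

In a mixed equilibrium the agent is indifferent between Shirk and Comply; this condition fixes p.
  the agent's expected payoff from Shirk: p·4 + (1−p)·3 = p + 3
  the agent's expected payoff from Comply: p·5 + (1−p)·2 = 3p + 2
  p + 3 = 3p + 2  ⇒  -2p = -1  ⇒  p = 1/2.
For the inspector to be willing to mix, the inspector must be indifferent between Inspect and Skip, which pins down the agent's mix.
  the inspector's payoff from Inspect: q·2 + (1−q)·0 = 2q
  the inspector's payoff from Skip: q·(-3) + (1−q)·2 = -5q + 2
  2q = -5q + 2  ⇒  7q = 2  ⇒  q = 2/7.

p = 1/2, q = 2/7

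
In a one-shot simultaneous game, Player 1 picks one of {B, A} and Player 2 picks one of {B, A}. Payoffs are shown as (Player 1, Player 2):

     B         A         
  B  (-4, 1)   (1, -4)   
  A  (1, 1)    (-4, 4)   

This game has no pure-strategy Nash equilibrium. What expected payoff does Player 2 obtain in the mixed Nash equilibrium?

Player 1's mix must leave Player 2 indifferent between B and A.
  Player 2's expected payoff from B: p·1 + (1−p)·1 = 1
  Player 2's expected payoff from A: p·(-4) + (1−p)·4 = -8p + 4
  1 = -8p + 4  ⇒  8p = 3  ⇒  p = 3/8.
At equilibrium Player 2 is indifferent across columns, so Player 2's payoff equals the payoff from B: (3/8)·1 + (5/8)·1 = 1.

1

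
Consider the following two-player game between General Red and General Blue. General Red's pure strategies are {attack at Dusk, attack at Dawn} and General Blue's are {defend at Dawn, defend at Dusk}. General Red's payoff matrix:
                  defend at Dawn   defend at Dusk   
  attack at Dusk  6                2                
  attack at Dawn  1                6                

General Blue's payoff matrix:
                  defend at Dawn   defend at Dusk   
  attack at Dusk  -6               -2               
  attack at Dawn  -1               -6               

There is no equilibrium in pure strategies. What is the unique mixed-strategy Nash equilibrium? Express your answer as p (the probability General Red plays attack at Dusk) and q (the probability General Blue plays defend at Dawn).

p = 5/9, q = 4/9

For General Blue to be willing to mix, General Blue must be indifferent between defend at Dawn and defend at Dusk, which pins down General Red's mix.
  General Blue's payoff to defend at Dawn: p·(-6) + (1−p)·(-1) = -5p - 1
  General Blue's payoff to defend at Dusk: p·(-2) + (1−p)·(-6) = 4p - 6
  -5p - 1 = 4p - 6  ⇒  -9p = -5  ⇒  p = 5/9.
For General Red to be willing to mix, General Red must be indifferent between attack at Dusk and attack at Dawn, which pins down General Blue's mix.
  General Red's payoff to attack at Dusk: q·6 + (1−q)·2 = 4q + 2
  General Red's payoff to attack at Dawn: q·1 + (1−q)·6 = -5q + 6
  4q + 2 = -5q + 6  ⇒  9q = 4  ⇒  q = 4/9.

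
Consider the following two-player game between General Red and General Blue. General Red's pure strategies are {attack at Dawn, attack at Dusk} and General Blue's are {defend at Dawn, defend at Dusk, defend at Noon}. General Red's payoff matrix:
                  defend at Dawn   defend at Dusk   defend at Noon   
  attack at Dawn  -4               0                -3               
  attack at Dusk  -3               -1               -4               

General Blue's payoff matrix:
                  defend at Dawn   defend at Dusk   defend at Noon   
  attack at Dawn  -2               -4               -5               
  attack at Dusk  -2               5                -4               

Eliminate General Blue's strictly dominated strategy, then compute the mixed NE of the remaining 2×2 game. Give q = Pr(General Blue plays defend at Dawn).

q = 1/2

General Blue's strategy defend at Noon is strictly dominated by defend at Dawn: -2 > -5 and -2 > -4. Eliminate defend at Noon.
General Blue's mix must leave General Red indifferent between attack at Dawn and attack at Dusk.
  General Red's payoff from attack at Dawn: q·(-4) + (1−q)·0 = -4q
  General Red's payoff from attack at Dusk: q·(-3) + (1−q)·(-1) = -2q - 1
  -4q = -2q - 1  ⇒  -2q = -1  ⇒  q = 1/2.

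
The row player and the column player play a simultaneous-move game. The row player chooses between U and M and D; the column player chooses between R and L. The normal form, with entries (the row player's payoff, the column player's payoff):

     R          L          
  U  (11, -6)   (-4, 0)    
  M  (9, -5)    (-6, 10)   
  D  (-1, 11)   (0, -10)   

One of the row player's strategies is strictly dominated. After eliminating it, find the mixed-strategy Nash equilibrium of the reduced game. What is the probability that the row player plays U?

p = 7/9

The row player's strategy M is strictly dominated by U: 11 > 9 and -4 > -6. Eliminate M.
In a mixed equilibrium the column player is indifferent between R and L; this condition fixes p.
  the column player's expected payoff from R: p·(-6) + (1−p)·11 = -17p + 11
  the column player's expected payoff from L: p·0 + (1−p)·(-10) = 10p - 10
  -17p + 11 = 10p - 10  ⇒  -27p = -21  ⇒  p = 7/9.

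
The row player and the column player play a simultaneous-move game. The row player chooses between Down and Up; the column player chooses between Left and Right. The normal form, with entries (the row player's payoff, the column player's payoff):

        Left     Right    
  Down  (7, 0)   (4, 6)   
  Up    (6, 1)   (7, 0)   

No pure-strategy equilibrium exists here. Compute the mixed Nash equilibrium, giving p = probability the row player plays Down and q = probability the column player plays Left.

p = 1/7, q = 3/4

The column player's indifference between Left and Right determines the row player's mixing probability p:
  the column player's payoff from Left: p·0 + (1−p)·1 = -p + 1
  the column player's payoff from Right: p·6 + (1−p)·0 = 6p
  -p + 1 = 6p  ⇒  -7p = -1  ⇒  p = 1/7.
For the row player to be willing to mix, the row player must be indifferent between Down and Up, which pins down the column player's mix.
  the row player's payoff to Down: q·7 + (1−q)·4 = 3q + 4
  the row player's payoff to Up: q·6 + (1−q)·7 = -q + 7
  3q + 4 = -q + 7  ⇒  4q = 3  ⇒  q = 3/4.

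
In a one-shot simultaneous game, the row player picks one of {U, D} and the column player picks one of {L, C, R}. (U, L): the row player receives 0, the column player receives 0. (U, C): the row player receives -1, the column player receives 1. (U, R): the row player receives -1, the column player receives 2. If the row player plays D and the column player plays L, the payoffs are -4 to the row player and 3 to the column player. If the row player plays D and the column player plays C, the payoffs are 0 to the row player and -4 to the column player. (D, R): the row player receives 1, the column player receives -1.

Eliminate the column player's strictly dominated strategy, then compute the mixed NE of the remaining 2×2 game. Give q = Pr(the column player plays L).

q = 1/3

The column player's strategy C is strictly dominated by R: 2 > 1 and -1 > -4. Eliminate C.
In a mixed equilibrium the row player is indifferent between U and D; this condition fixes q.
  the row player's payoff from U: q·0 + (1−q)·(-1) = q - 1
  the row player's payoff from D: q·(-4) + (1−q)·1 = -5q + 1
  q - 1 = -5q + 1  ⇒  6q = 2  ⇒  q = 1/3.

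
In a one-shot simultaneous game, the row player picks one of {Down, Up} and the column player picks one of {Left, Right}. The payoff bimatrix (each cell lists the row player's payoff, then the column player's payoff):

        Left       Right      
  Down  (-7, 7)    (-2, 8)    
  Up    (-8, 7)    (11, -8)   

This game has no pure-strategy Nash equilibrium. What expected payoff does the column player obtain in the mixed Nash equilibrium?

7

The column player's indifference between Left and Right determines the row player's mixing probability p:
  the column player's expected payoff from Left: p·7 + (1−p)·7 = 7
  the column player's expected payoff from Right: p·8 + (1−p)·(-8) = 16p - 8
  7 = 16p - 8  ⇒  -16p = -15  ⇒  p = 15/16.
At equilibrium the column player is indifferent across columns, so the column player's payoff equals the payoff from Left: (15/16)·7 + (1/16)·7 = 7.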